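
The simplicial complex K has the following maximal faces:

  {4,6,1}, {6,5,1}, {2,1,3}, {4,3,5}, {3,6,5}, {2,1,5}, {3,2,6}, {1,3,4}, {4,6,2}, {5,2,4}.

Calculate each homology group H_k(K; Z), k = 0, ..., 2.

Fix the vertex order 1 < 2 < 3 < 4 < 5 < 6 and write every simplex with vertices in increasing order. Then dim K = 2 and the simplices of K are:

  0-simplices (6): [1], [2], [3], [4], [5], [6]
  1-simplices (15): [1,2], [1,3], [1,4], [1,5], [1,6], [2,3], [2,4], [2,5], [2,6], [3,4], [3,5], [3,6], [4,5], [4,6], [5,6]
  2-simplices (10): [1,2,3], [1,2,5], [1,3,4], [1,4,6], [1,5,6], [2,3,6], [2,4,5], [2,4,6], [3,4,5], [3,5,6]

Hence C_0 ≅ Z^6, C_1 ≅ Z^15, C_2 ≅ Z^10.

Boundary ∂_1: C_1 → C_0 maps an edge to its endpoints' difference, ∂[p,q] = q − p.
The resulting 6×15 matrix has rank 5, and its Smith normal form has invariant factors (1,1,1,1,1).

Boundary ∂_2: C_2 → C_1 maps a triangle to the signed sum of its edges. For instance
  ∂[1,2,3] = [2,3] − [1,3] + [1,2],
  ∂[1,2,5] = [2,5] − [1,5] + [1,2].
The resulting 15×10 matrix has rank 10, and its Smith normal form has invariant factors (1,1,1,1,1,1,1,1,1,2).

From H_k ≅ ker(∂_k) / im(∂_{k+1}) we obtain:

  H_0: rank C_0 − rank ∂_1 = 6 − 5 = 1, and the invariant factors of ∂_1 are all 1, so H_0 ≅ Z.
  H_1: rank ker ∂_1 − rank ∂_2 = (15 − 5) − 10 = 0, and ∂_2 has invariant factor 2 > 1, so H_1 ≅ Z_2.
  H_2: rank ker ∂_2 − rank ∂_3 = (10 − 10) − 0 = 0, and there is no ∂_3, so H_2 ≅ 0.

H_0 = Z,  H_1 = Z_2,  H_2 = 0.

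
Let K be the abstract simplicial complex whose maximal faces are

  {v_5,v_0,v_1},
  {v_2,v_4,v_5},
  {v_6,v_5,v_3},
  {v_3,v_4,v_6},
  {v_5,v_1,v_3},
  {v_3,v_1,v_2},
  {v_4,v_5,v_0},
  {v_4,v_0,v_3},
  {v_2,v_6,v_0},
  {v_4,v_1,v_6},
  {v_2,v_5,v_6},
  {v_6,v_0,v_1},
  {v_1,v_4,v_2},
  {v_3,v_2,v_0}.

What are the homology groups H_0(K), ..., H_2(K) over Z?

Fix the vertex order v_0 < v_1 < v_2 < v_3 < v_4 < v_5 < v_6 and write every simplex with vertices in increasing order. Then dim K = 2 and the simplices of K are:

  0-simplices (7): [v_0], [v_1], [v_2], [v_3], [v_4], [v_5], [v_6]
  1-simplices (21): (21 of them)
  2-simplices (14): (14 of them)

giving chain groups C_0 ≅ Z^7, C_1 ≅ Z^21, C_2 ≅ Z^14.

The boundary map ∂_1: C_1 → C_0 sends each edge [p,q] (with p < q) to q − p. For instance
  ∂[v_2,v_5] = [v_5] − [v_2].
The resulting 7×21 matrix has rank 6, and its Smith normal form has invariant factors (1,1,1,1,1,1).

The boundary map ∂_2: C_2 → C_1 maps a triangle to the signed sum of its edges. For instance
  ∂[v_0,v_4,v_5] = [v_4,v_5] − [v_0,v_5] + [v_0,v_4],
  ∂[v_2,v_5,v_6] = [v_5,v_6] − [v_2,v_6] + [v_2,v_5].
This gives a 21×14 integer matrix of rank 13; reducing to Smith normal form yields diagonal entries (1,1,1,1,1,1,1,1,1,1,1,1,1).

Computing H_k = (kernel of ∂_k) / (image of ∂_{k+1}):

  H_0: rank C_0 − rank ∂_1 = 7 − 6 = 1, and the invariant factors of ∂_1 are all 1, so H_0 = Z.
  H_1: rank ker ∂_1 − rank ∂_2 = (21 − 6) − 13 = 2, and the invariant factors of ∂_2 are all 1, so H_1 = Z^2.
  H_2: rank ker ∂_2 − rank ∂_3 = (14 − 13) − 0 = 1, and there is no ∂_3, so H_2 = Z.

H_0 ≅ Z,  H_1 ≅ Z^2,  H_2 ≅ Z.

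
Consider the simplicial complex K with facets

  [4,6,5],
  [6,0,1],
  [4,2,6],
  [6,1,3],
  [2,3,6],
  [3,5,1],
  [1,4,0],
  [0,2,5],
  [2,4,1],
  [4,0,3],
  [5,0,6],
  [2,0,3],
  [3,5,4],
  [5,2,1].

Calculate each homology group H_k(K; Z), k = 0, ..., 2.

K has 7 vertices, 21 edges, 14 triangles.
rank ∂_0 = 0, rank ∂_1 = 6 ⇒ b_0 = 7 − 0 − 6 = 1; all invariant factors of ∂_1 are 1 so no torsion. So H_0 ≅ Z.
rank ∂_1 = 6, rank ∂_2 = 13 ⇒ b_1 = 21 − 6 − 13 = 2; all invariant factors of ∂_2 are 1 so no torsion. So H_1 ≅ Z^2.
rank ∂_2 = 13, rank ∂_3 = 0 ⇒ b_2 = 14 − 13 − 0 = 1. So H_2 ≅ Z.

H_0 = Z,  H_1 = Z^2,  H_2 = Z.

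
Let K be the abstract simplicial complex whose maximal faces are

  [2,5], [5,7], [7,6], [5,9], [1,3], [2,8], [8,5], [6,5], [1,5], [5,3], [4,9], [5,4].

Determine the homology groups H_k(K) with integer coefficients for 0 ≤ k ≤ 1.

H_0 = Z,  H_1 = Z^4.

Order the vertices as 1 < 2 < 3 < 4 < 5 < 6 < 7 < 8 < 9. Listing each simplex with vertices in this order, K has dimension 1 with simplices:

  0-simplices (9): [1], [2], [3], [4], [5], [6], [7], [8], [9]
  1-simplices (12): [1,3], [1,5], [2,5], [2,8], [3,5], [4,5], [4,9], [5,6], [5,7], [5,8], [5,9], [6,7]

Hence C_0 ≅ Z^9, C_1 ≅ Z^12.

∂_1: C_1 → C_0 sends each edge [p,q] (with p < q) to q − p. For instance
  ∂[5,9] = [9] − [5].
This gives a 9×12 integer matrix of rank 8; reducing to Smith normal form yields diagonal entries (1,1,1,1,1,1,1,1).

Computing H_k = (kernel of ∂_k) / (image of ∂_{k+1}):

  H_0: rank C_0 − rank ∂_1 = 9 − 8 = 1, and the invariant factors of ∂_1 are all 1, so H_0 ≅ Z.
  H_1: rank ker ∂_1 − rank ∂_2 = (12 − 8) − 0 = 4, and there is no ∂_2, so H_1 ≅ Z^4.

As a check, the Euler characteristic is 9 − 12 = -3, which agrees with 1 − 4 = -3.
(K is a triangulation of a wedge of 4 circles.)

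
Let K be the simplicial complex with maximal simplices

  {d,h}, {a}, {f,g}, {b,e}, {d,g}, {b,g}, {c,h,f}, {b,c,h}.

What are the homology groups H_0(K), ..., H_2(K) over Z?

H_0 ≅ Z^2,  H_1 ≅ Z^2,  H_2 = 0.

We work with the vertex ordering a < b < c < d < e < f < g < h. The simplices of K, each written with vertices in increasing order, are:

  0-simplices (8): a, b, c, d, e, f, g, h
  1-simplices (10): bc, be, bg, bh, cf, ch, dg, dh, fg, fh
  2-simplices (2): bch, cfh

Hence C_0 ≅ Z^8, C_1 ≅ Z^10, C_2 ≅ Z^2.

The boundary map ∂_1: C_1 → C_0 sends each edge [p,q] (with p < q) to q − p. For instance
  ∂cf = f − c.
The resulting 8×10 matrix has rank 6, and its Smith normal form has invariant factors (1,1,1,1,1,1).

The boundary map ∂_2: C_2 → C_1 sends each 2-simplex [p,q,r] to [q,r] − [p,r] + [p,q]. For instance
  ∂bch = ch − bh + bc,
  ∂cfh = fh − ch + cf.
This gives a 10×2 integer matrix of rank 2; reducing to Smith normal form yields diagonal entries (1,1).

Now H_k = ker ∂_k / im ∂_{k+1}, so:

  H_0: rank C_0 − rank ∂_1 = 8 − 6 = 2, and the invariant factors of ∂_1 are all 1, so H_0 = Z^2.
  H_1: rank ker ∂_1 − rank ∂_2 = (10 − 6) − 2 = 2, and the invariant factors of ∂_2 are all 1, so H_1 = Z^2.
  H_2: rank ker ∂_2 − rank ∂_3 = (2 − 2) − 0 = 0, and there is no ∂_3, so H_2 = 0.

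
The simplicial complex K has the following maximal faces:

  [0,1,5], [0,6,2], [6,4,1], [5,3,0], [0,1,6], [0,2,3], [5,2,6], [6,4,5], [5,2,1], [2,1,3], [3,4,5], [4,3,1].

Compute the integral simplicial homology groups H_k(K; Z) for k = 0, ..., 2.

H_0 = Z,  H_1 = Z/2,  H_2 = 0.

Take the total order 0 < 1 < 2 < 3 < 4 < 5 < 6 on the vertex set. Then K (dimension 2) consists of the simplices:

  0-simplices (7): [0], [1], [2], [3], [4], [5], [6]
  1-simplices (18): [0,1], [0,2], [0,3], [0,5], [0,6], [1,2], [1,3], [1,4], [1,5], [1,6], [2,3], [2,5], [2,6], [3,4], [3,5], [4,5], [4,6], [5,6]
  2-simplices (12): [0,1,5], [0,1,6], [0,2,3], [0,2,6], [0,3,5], [1,2,3], [1,2,5], [1,3,4], [1,4,6], [2,5,6], [3,4,5], [4,5,6]

so the chain groups are C_0 ≅ Z^7, C_1 ≅ Z^18, C_2 ≅ Z^12.

The boundary map ∂_1: C_1 → C_0 is given by ∂[p,q] = [q] − [p]. For instance
  ∂[5,6] = [6] − [5].
This gives a 7×18 integer matrix of rank 6; reducing to Smith normal form yields diagonal entries (1,1,1,1,1,1).

∂_2: C_2 → C_1 maps a triangle to the signed sum of its edges. For instance
  ∂[0,1,6] = [1,6] − [0,6] + [0,1],
  ∂[2,5,6] = [5,6] − [2,6] + [2,5].
This gives a 18×12 integer matrix of rank 12; reducing to Smith normal form yields diagonal entries (1,1,1,1,1,1,1,1,1,1,1,2).

Reading off H_k = ker ∂_k / im ∂_{k+1}:

  H_0: rank C_0 − rank ∂_1 = 7 − 6 = 1, and the invariant factors of ∂_1 are all 1, so H_0 = Z.
  H_1: rank ker ∂_1 − rank ∂_2 = (18 − 6) − 12 = 0, and ∂_2 has invariant factor 2 > 1, so H_1 = Z/2.
  H_2: rank ker ∂_2 − rank ∂_3 = (12 − 12) − 0 = 0, and there is no ∂_3, so H_2 = 0.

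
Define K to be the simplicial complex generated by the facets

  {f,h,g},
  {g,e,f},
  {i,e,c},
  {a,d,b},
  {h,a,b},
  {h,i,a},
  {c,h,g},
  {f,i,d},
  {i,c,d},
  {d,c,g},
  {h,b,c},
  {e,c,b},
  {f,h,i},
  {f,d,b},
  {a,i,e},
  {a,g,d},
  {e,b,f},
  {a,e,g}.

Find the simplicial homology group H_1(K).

Fix the vertex order a < b < c < d < e < f < g < h < i and write every simplex with vertices in increasing order. Then dim K = 2 and the simplices of K are:

  0-simplices (9): a, b, c, d, e, f, g, h, i
  1-simplices (27): ab, ad, ae, ag, ah, ai, bc, bd, be, bf, bh, cd, ce, cg, ch, ci, df, dg, di, ef, eg, ei, fg, fh, fi, gh, hi
  2-simplices (18): abd, abh, adg, aeg, aei, ahi, bce, bch, bdf, bef, cdg, cdi, cei, cgh, dfi, efg, fgh, fhi

so the chain groups are C_0 ≅ Z^9, C_1 ≅ Z^27, C_2 ≅ Z^18.

∂_1: C_1 → C_0 maps an edge to its endpoints' difference, ∂[p,q] = q − p. For instance
  ∂gh = h − g.
The 9×27 boundary matrix has rank 8 and Smith normal form diag(1,1,1,1,1,1,1,1).

Boundary ∂_2: C_2 → C_1 acts by ∂[p,q,r] = [q,r] − [p,r] + [p,q]. For instance
  ∂efg = fg − eg + ef,
  ∂abh = bh − ah + ab.
As a 27×18 matrix over Z this has rank 17, with invariant factors (1,1,1,1,1,1,1,1,1,1,1,1,1,1,1,1,1).

Reading off H_k = ker ∂_k / im ∂_{k+1}:

  H_1: rank ker ∂_1 − rank ∂_2 = (27 − 8) − 17 = 2, and the invariant factors of ∂_2 are all 1, so H_1 = Z^2.

H_1 = Z^2.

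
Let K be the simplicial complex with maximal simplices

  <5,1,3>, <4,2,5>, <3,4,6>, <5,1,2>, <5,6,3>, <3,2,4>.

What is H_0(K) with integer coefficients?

H_0 = Z.

We work with the vertex ordering 1 < 2 < 3 < 4 < 5 < 6. The simplices of K, each written with vertices in increasing order, are:

  0-simplices (6): [1], [2], [3], [4], [5], [6]
  1-simplices (12): [1,2], [1,3], [1,5], [2,3], [2,4], [2,5], [3,4], [3,5], [3,6], [4,5], [4,6], [5,6]
  2-simplices (6): [1,2,5], [1,3,5], [2,3,4], [2,4,5], [3,4,6], [3,5,6]

so the chain groups are C_0 ≅ Z^6, C_1 ≅ Z^12, C_2 ≅ Z^6.

The boundary map ∂_1: C_1 → C_0 sends each edge [p,q] (with p < q) to q − p.
This gives a 6×12 integer matrix of rank 5; reducing to Smith normal form yields diagonal entries (1,1,1,1,1).

∂_2: C_2 → C_1 acts by ∂[p,q,r] = [q,r] − [p,r] + [p,q]. For instance
  ∂[3,4,6] = [4,6] − [3,6] + [3,4],
  ∂[2,3,4] = [3,4] − [2,4] + [2,3].
The resulting 12×6 matrix has rank 6, and its Smith normal form has invariant factors (1,1,1,1,1,1).

From H_k ≅ ker(∂_k) / im(∂_{k+1}) we obtain:

  H_0: rank C_0 − rank ∂_1 = 6 − 5 = 1, and the invariant factors of ∂_1 are all 1, so H_0 = Z.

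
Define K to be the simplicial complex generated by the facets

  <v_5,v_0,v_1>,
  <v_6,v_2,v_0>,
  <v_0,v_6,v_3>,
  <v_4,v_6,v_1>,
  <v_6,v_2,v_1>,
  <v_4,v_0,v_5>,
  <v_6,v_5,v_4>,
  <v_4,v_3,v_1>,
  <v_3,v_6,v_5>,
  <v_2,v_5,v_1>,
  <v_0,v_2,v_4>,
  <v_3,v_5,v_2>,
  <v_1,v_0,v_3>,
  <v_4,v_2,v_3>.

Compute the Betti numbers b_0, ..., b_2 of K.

b_0 = 1, b_1 = 2, b_2 = 1.

K has 7 vertices, 21 edges, 14 triangles.
rank ∂_0 = 0, rank ∂_1 = 6 ⇒ b_0 = 7 − 0 − 6 = 1; all invariant factors of ∂_1 are 1 so no torsion. So H_0 = Z.
rank ∂_1 = 6, rank ∂_2 = 13 ⇒ b_1 = 21 − 6 − 13 = 2; all invariant factors of ∂_2 are 1 so no torsion. So H_1 = Z^2.
rank ∂_2 = 13, rank ∂_3 = 0 ⇒ b_2 = 14 − 13 − 0 = 1. So H_2 = Z.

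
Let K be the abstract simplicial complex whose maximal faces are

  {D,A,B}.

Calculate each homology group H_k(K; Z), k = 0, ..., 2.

H_0 ≅ Z,  H_1 = 0,  H_2 = 0.

K has 3 vertices, 3 edges, 1 triangle.
rank ∂_0 = 0, rank ∂_1 = 2 ⇒ b_0 = 3 − 0 − 2 = 1; all invariant factors of ∂_1 are 1 so no torsion. So H_0 = Z.
rank ∂_1 = 2, rank ∂_2 = 1 ⇒ b_1 = 3 − 2 − 1 = 0; all invariant factors of ∂_2 are 1 so no torsion. So H_1 = 0.
rank ∂_2 = 1, rank ∂_3 = 0 ⇒ b_2 = 1 − 1 − 0 = 0. So H_2 = 0.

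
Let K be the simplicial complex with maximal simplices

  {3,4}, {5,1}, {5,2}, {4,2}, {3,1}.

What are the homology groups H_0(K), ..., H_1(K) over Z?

We work with the vertex ordering 1 < 2 < 3 < 4 < 5. The simplices of K, each written with vertices in increasing order, are:

  0-simplices (5): [1], [2], [3], [4], [5]
  1-simplices (5): [1,3], [1,5], [2,4], [2,5], [3,4]

so the chain groups are C_0 ≅ Z^5, C_1 ≅ Z^5.

The boundary map ∂_1: C_1 → C_0 sends each edge [p,q] (with p < q) to q − p. For instance
  ∂[2,5] = [5] − [2].
The resulting 5×5 matrix has rank 4, and its Smith normal form has invariant factors (1,1,1,1).

Computing H_k = (kernel of ∂_k) / (image of ∂_{k+1}):

  H_0: rank C_0 − rank ∂_1 = 5 − 4 = 1, and the invariant factors of ∂_1 are all 1, so H_0 ≅ Z.
  H_1: rank ker ∂_1 − rank ∂_2 = (5 − 4) − 0 = 1, and there is no ∂_2, so H_1 ≅ Z.

H_0 = Z,  H_1 = Z.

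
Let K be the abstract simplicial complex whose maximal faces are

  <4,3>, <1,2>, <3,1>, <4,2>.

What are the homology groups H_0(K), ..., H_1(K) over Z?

H_0 ≅ Z,  H_1 ≅ Z.

Order the vertices as 1 < 2 < 3 < 4. Listing each simplex with vertices in this order, K has dimension 1 with simplices:

  0-simplices (4): [1], [2], [3], [4]
  1-simplices (4): [1,2], [1,3], [2,4], [3,4]

giving chain groups C_0 ≅ Z^4, C_1 ≅ Z^4.

∂_1: C_1 → C_0 sends each edge [p,q] (with p < q) to q − p.
The resulting 4×4 matrix has rank 3, and its Smith normal form has invariant factors (1,1,1).

Reading off H_k = ker ∂_k / im ∂_{k+1}:

  H_0: rank C_0 − rank ∂_1 = 4 − 3 = 1, and the invariant factors of ∂_1 are all 1, so H_0 = Z.
  H_1: rank ker ∂_1 − rank ∂_2 = (4 − 3) − 0 = 1, and there is no ∂_2, so H_1 = Z.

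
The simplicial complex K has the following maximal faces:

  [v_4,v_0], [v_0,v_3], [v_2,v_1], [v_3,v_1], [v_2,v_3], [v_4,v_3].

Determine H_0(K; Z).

H_0 ≅ Z.

Fix the vertex order v_0 < v_1 < v_2 < v_3 < v_4 and write every simplex with vertices in increasing order. Then dim K = 1 and the simplices of K are:

  0-simplices (5): [v_0], [v_1], [v_2], [v_3], [v_4]
  1-simplices (6): [v_0,v_3], [v_0,v_4], [v_1,v_2], [v_1,v_3], [v_2,v_3], [v_3,v_4]

so the chain groups are C_0 ≅ Z^5, C_1 ≅ Z^6.

The boundary map ∂_1: C_1 → C_0 is given by ∂[p,q] = [q] − [p]. For instance
  ∂[v_0,v_3] = [v_3] − [v_0].
The resulting 5×6 matrix has rank 4, and its Smith normal form has invariant factors (1,1,1,1).

Reading off H_k = ker ∂_k / im ∂_{k+1}:

  H_0: rank C_0 − rank ∂_1 = 5 − 4 = 1, and the invariant factors of ∂_1 are all 1, so H_0 ≅ Z.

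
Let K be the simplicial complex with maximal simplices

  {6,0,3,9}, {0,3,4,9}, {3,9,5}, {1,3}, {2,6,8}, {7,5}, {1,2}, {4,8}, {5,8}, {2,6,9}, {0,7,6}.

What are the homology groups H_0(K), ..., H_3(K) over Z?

H_0 ≅ Z,  H_1 ≅ Z^4,  H_2 = 0,  H_3 = 0.

We work with the vertex ordering 0 < 1 < 2 < 3 < 4 < 5 < 6 < 7 < 8 < 9. The simplices of K, each written with vertices in increasing order, are:

  0-simplices (10): [0], [1], [2], [3], [4], [5], [6], [7], [8], [9]
  1-simplices (22): [0,3], [0,4], [0,6], [0,7], [0,9], [1,2], [1,3], [2,6], [2,8], [2,9], [3,4], [3,5], [3,6], [3,9], [4,8], [4,9], [5,7], [5,8], [5,9], [6,7], [6,8], [6,9]
  2-simplices (11): [0,3,4], [0,3,6], [0,3,9], [0,4,9], [0,6,7], [0,6,9], [2,6,8], [2,6,9], [3,4,9], [3,5,9], [3,6,9]
  3-simplices (2): [0,3,4,9], [0,3,6,9]

giving chain groups C_0 ≅ Z^10, C_1 ≅ Z^22, C_2 ≅ Z^11, C_3 ≅ Z^2.

The boundary map ∂_1: C_1 → C_0 maps an edge to its endpoints' difference, ∂[p,q] = q − p. For instance
  ∂[5,8] = [8] − [5].
The 10×22 boundary matrix has rank 9 and Smith normal form diag(1,1,1,1,1,1,1,1,1).

Boundary ∂_2: C_2 → C_1 acts by ∂[p,q,r] = [q,r] − [p,r] + [p,q]. For instance
  ∂[0,3,4] = [3,4] − [0,4] + [0,3],
  ∂[0,3,6] = [3,6] − [0,6] + [0,3].
As a 22×11 matrix over Z this has rank 9, with invariant factors (1,1,1,1,1,1,1,1,1).

Boundary ∂_3: C_3 → C_2 sends each 3-simplex σ to the alternating sum Σ_i (−1)^i (σ with its i-th vertex removed). For instance
  ∂[0,3,4,9] = [3,4,9] − [0,4,9] + [0,3,9] − [0,3,4],
  ∂[0,3,6,9] = [3,6,9] − [0,6,9] + [0,3,9] − [0,3,6].
The resulting 11×2 matrix has rank 2, and its Smith normal form has invariant factors (1,1).

Computing H_k = (kernel of ∂_k) / (image of ∂_{k+1}):

  H_0: rank C_0 − rank ∂_1 = 10 − 9 = 1, and the invariant factors of ∂_1 are all 1, so H_0 = Z.
  H_1: rank ker ∂_1 − rank ∂_2 = (22 − 9) − 9 = 4, and the invariant factors of ∂_2 are all 1, so H_1 = Z^4.
  H_2: rank ker ∂_2 − rank ∂_3 = (11 − 9) − 2 = 0, and the invariant factors of ∂_3 are all 1, so H_2 = 0.
  H_3: rank ker ∂_3 − rank ∂_4 = (2 − 2) − 0 = 0, and there is no ∂_4, so H_3 = 0.

As a check, the Euler characteristic is 10 − 22 + 11 − 2 = -3, which agrees with 1 − 4 + 0 − 0 = -3.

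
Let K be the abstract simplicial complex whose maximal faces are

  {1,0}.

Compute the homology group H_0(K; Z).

Take the total order 0 < 1 on the vertex set. Then K (dimension 1) consists of the simplices:

  0-simplices (2): [0], [1]
  1-simplices (1): [0,1]

giving chain groups C_0 ≅ Z^2, C_1 ≅ Z^1.

Boundary ∂_1: C_1 → C_0 is given by ∂[p,q] = [q] − [p]. For instance
  ∂[0,1] = [1] − [0].
This gives a 2×1 integer matrix of rank 1; reducing to Smith normal form yields diagonal entries (1).

Now H_k = ker ∂_k / im ∂_{k+1}, so:

  H_0: rank C_0 − rank ∂_1 = 2 − 1 = 1, and the invariant factors of ∂_1 are all 1, so H_0 = Z.

H_0 = Z.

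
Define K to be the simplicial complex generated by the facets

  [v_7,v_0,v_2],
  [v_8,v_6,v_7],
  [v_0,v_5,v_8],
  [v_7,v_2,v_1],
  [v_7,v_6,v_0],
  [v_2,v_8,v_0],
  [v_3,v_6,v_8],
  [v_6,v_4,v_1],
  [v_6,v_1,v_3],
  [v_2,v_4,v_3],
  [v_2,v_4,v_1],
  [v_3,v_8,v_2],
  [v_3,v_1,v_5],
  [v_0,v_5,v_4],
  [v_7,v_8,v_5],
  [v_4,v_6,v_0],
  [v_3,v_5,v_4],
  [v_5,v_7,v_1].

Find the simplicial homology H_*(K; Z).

Order the vertices as v_0 < v_1 < v_2 < v_3 < v_4 < v_5 < v_6 < v_7 < v_8. Listing each simplex with vertices in this order, K has dimension 2 with simplices:

  0-simplices (9): [v_0], [v_1], [v_2], [v_3], [v_4], [v_5], [v_6], [v_7], [v_8]
  1-simplices (27): (27 of them)
  2-simplices (18): (18 of them)

Hence C_0 ≅ Z^9, C_1 ≅ Z^27, C_2 ≅ Z^18.

Boundary ∂_1: C_1 → C_0 is given by ∂[p,q] = [q] − [p]. For instance
  ∂[v_1,v_7] = [v_7] − [v_1].
The resulting 9×27 matrix has rank 8, and its Smith normal form has invariant factors (1,1,1,1,1,1,1,1).

Boundary ∂_2: C_2 → C_1 acts by ∂[p,q,r] = [q,r] − [p,r] + [p,q]. For instance
  ∂[v_3,v_6,v_8] = [v_6,v_8] − [v_3,v_8] + [v_3,v_6],
  ∂[v_1,v_2,v_4] = [v_2,v_4] − [v_1,v_4] + [v_1,v_2].
As a 27×18 matrix over Z this has rank 18, with invariant factors (1,1,1,1,1,1,1,1,1,1,1,1,1,1,1,1,1,2).

From H_k ≅ ker(∂_k) / im(∂_{k+1}) we obtain:

  H_0: rank C_0 − rank ∂_1 = 9 − 8 = 1, and the invariant factors of ∂_1 are all 1, so H_0 = Z.
  H_1: rank ker ∂_1 − rank ∂_2 = (27 − 8) − 18 = 1, and ∂_2 has invariant factor 2 > 1, so H_1 = Z × Z/2.
  H_2: rank ker ∂_2 − rank ∂_3 = (18 − 18) − 0 = 0, and there is no ∂_3, so H_2 = 0.

As a check, the Euler characteristic is 9 − 27 + 18 = 0, which agrees with 1 − 1 + 0 = 0.

H_0 = Z,  H_1 = Z × Z/2,  H_2 = 0.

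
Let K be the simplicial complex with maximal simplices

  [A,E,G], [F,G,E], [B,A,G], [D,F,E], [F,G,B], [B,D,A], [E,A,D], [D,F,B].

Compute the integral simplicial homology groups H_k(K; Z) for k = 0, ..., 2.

Order the vertices as A < B < D < E < F < G. Listing each simplex with vertices in this order, K has dimension 2 with simplices:

  0-simplices (6): A, B, D, E, F, G
  1-simplices (12): AB, AD, AE, AG, BD, BF, BG, DE, DF, EF, EG, FG
  2-simplices (8): ABD, ABG, ADE, AEG, BDF, BFG, DEF, EFG

giving chain groups C_0 ≅ Z^6, C_1 ≅ Z^12, C_2 ≅ Z^8.

The boundary map ∂_1: C_1 → C_0 maps an edge to its endpoints' difference, ∂[p,q] = q − p.
As a 6×12 matrix over Z this has rank 5, with invariant factors (1,1,1,1,1).

∂_2: C_2 → C_1 acts by ∂[p,q,r] = [q,r] − [p,r] + [p,q]. For instance
  ∂DEF = EF − DF + DE,
  ∂BFG = FG − BG + BF.
This gives a 12×8 integer matrix of rank 7; reducing to Smith normal form yields diagonal entries (1,1,1,1,1,1,1).

Reading off H_k = ker ∂_k / im ∂_{k+1}:

  H_0: rank C_0 − rank ∂_1 = 6 − 5 = 1, and the invariant factors of ∂_1 are all 1, so H_0 = Z.
  H_1: rank ker ∂_1 − rank ∂_2 = (12 − 5) − 7 = 0, and the invariant factors of ∂_2 are all 1, so H_1 = 0.
  H_2: rank ker ∂_2 − rank ∂_3 = (8 − 7) − 0 = 1, and there is no ∂_3, so H_2 = Z.

As a check, the Euler characteristic is 6 − 12 + 8 = 2, which agrees with 1 − 0 + 1 = 2.

H_0 ≅ Z,  H_1 = 0,  H_2 ≅ Z.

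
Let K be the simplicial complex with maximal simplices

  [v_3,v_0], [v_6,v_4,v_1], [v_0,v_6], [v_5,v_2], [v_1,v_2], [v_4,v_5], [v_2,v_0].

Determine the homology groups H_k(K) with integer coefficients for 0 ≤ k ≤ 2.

Take the total order v_0 < v_1 < v_2 < v_3 < v_4 < v_5 < v_6 on the vertex set. Then K (dimension 2) consists of the simplices:

  0-simplices (7): [v_0], [v_1], [v_2], [v_3], [v_4], [v_5], [v_6]
  1-simplices (9): [v_0,v_2], [v_0,v_3], [v_0,v_6], [v_1,v_2], [v_1,v_4], [v_1,v_6], [v_2,v_5], [v_4,v_5], [v_4,v_6]
  2-simplices (1): [v_1,v_4,v_6]

Hence C_0 ≅ Z^7, C_1 ≅ Z^9, C_2 ≅ Z^1.

The boundary map ∂_1: C_1 → C_0 sends each edge [p,q] (with p < q) to q − p. For instance
  ∂[v_1,v_6] = [v_6] − [v_1].
As a 7×9 matrix over Z this has rank 6, with invariant factors (1,1,1,1,1,1).

Boundary ∂_2: C_2 → C_1 sends each 2-simplex [p,q,r] to [q,r] − [p,r] + [p,q]. For instance
  ∂[v_1,v_4,v_6] = [v_4,v_6] − [v_1,v_6] + [v_1,v_4].
The resulting 9×1 matrix has rank 1, and its Smith normal form has invariant factors (1).

Now H_k = ker ∂_k / im ∂_{k+1}, so:

  H_0: rank C_0 − rank ∂_1 = 7 − 6 = 1, and the invariant factors of ∂_1 are all 1, so H_0 = Z.
  H_1: rank ker ∂_1 − rank ∂_2 = (9 − 6) − 1 = 2, and the invariant factors of ∂_2 are all 1, so H_1 = Z^2.
  H_2: rank ker ∂_2 − rank ∂_3 = (1 − 1) − 0 = 0, and there is no ∂_3, so H_2 = 0.

As a check, the Euler characteristic is 7 − 9 + 1 = -1, which agrees with 1 − 2 + 0 = -1.

H_0 ≅ Z,  H_1 ≅ Z^2,  H_2 = 0.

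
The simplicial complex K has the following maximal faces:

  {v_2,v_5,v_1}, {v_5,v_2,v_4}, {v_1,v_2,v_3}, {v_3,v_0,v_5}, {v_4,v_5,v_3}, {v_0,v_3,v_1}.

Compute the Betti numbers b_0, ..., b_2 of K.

b_0 = 1, b_1 = 1, b_2 = 0.

K has 6 vertices, 12 edges, 6 triangles.
rank ∂_0 = 0, rank ∂_1 = 5 ⇒ b_0 = 6 − 0 − 5 = 1; all invariant factors of ∂_1 are 1 so no torsion. So H_0 ≅ Z.
rank ∂_1 = 5, rank ∂_2 = 6 ⇒ b_1 = 12 − 5 − 6 = 1; all invariant factors of ∂_2 are 1 so no torsion. So H_1 ≅ Z.
rank ∂_2 = 6, rank ∂_3 = 0 ⇒ b_2 = 6 − 6 − 0 = 0. So H_2 ≅ 0.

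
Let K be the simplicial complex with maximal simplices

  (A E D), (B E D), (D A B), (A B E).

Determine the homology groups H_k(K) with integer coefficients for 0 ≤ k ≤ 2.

Fix the vertex order A < B < D < E and write every simplex with vertices in increasing order. Then dim K = 2 and the simplices of K are:

  0-simplices (4): A, B, D, E
  1-simplices (6): AB, AD, AE, BD, BE, DE
  2-simplices (4): ABD, ABE, ADE, BDE

giving chain groups C_0 ≅ Z^4, C_1 ≅ Z^6, C_2 ≅ Z^4.

The boundary map ∂_1: C_1 → C_0 maps an edge to its endpoints' difference, ∂[p,q] = q − p.
The resulting 4×6 matrix has rank 3, and its Smith normal form has invariant factors (1,1,1).

The boundary map ∂_2: C_2 → C_1 maps a triangle to the signed sum of its edges. For instance
  ∂ABE = BE − AE + AB,
  ∂BDE = DE − BE + BD.
The resulting 6×4 matrix has rank 3, and its Smith normal form has invariant factors (1,1,1).

From H_k ≅ ker(∂_k) / im(∂_{k+1}) we obtain:

  H_0: rank C_0 − rank ∂_1 = 4 − 3 = 1, and the invariant factors of ∂_1 are all 1, so H_0 ≅ Z.
  H_1: rank ker ∂_1 − rank ∂_2 = (6 − 3) − 3 = 0, and the invariant factors of ∂_2 are all 1, so H_1 ≅ 0.
  H_2: rank ker ∂_2 − rank ∂_3 = (4 − 3) − 0 = 1, and there is no ∂_3, so H_2 ≅ Z.

H_0 ≅ Z,  H_1 = 0,  H_2 ≅ Z.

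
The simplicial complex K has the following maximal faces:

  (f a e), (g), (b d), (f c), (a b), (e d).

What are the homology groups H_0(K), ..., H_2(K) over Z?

Take the total order a < b < c < d < e < f < g on the vertex set. Then K (dimension 2) consists of the simplices:

  0-simplices (7): a, b, c, d, e, f, g
  1-simplices (7): ab, ae, af, bd, cf, de, ef
  2-simplices (1): aef

so the chain groups are C_0 ≅ Z^7, C_1 ≅ Z^7, C_2 ≅ Z^1.

Boundary ∂_1: C_1 → C_0 maps an edge to its endpoints' difference, ∂[p,q] = q − p.
This gives a 7×7 integer matrix of rank 5; reducing to Smith normal form yields diagonal entries (1,1,1,1,1).

∂_2: C_2 → C_1 sends each 2-simplex [p,q,r] to [q,r] − [p,r] + [p,q]. For instance
  ∂aef = ef − af + ae.
The 7×1 boundary matrix has rank 1 and Smith normal form diag(1).

Computing H_k = (kernel of ∂_k) / (image of ∂_{k+1}):

  H_0: rank C_0 − rank ∂_1 = 7 − 5 = 2, and the invariant factors of ∂_1 are all 1, so H_0 ≅ Z^2.
  H_1: rank ker ∂_1 − rank ∂_2 = (7 − 5) − 1 = 1, and the invariant factors of ∂_2 are all 1, so H_1 ≅ Z.
  H_2: rank ker ∂_2 − rank ∂_3 = (1 − 1) − 0 = 0, and there is no ∂_3, so H_2 ≅ 0.

As a check, the Euler characteristic is 7 − 7 + 1 = 1, which agrees with 2 − 1 + 0 = 1.

H_0 ≅ Z^2,  H_1 ≅ Z,  H_2 = 0.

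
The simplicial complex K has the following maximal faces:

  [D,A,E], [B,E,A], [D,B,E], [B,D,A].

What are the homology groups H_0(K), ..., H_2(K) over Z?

Fix the vertex order A < B < D < E and write every simplex with vertices in increasing order. Then dim K = 2 and the simplices of K are:

  0-simplices (4): A, B, D, E
  1-simplices (6): AB, AD, AE, BD, BE, DE
  2-simplices (4): ABD, ABE, ADE, BDE

giving chain groups C_0 ≅ Z^4, C_1 ≅ Z^6, C_2 ≅ Z^4.

The boundary map ∂_1: C_1 → C_0 maps an edge to its endpoints' difference, ∂[p,q] = q − p.
This gives a 4×6 integer matrix of rank 3; reducing to Smith normal form yields diagonal entries (1,1,1).

Boundary ∂_2: C_2 → C_1 acts by ∂[p,q,r] = [q,r] − [p,r] + [p,q]. For instance
  ∂ADE = DE − AE + AD,
  ∂ABE = BE − AE + AB.
The resulting 6×4 matrix has rank 3, and its Smith normal form has invariant factors (1,1,1).

Now H_k = ker ∂_k / im ∂_{k+1}, so:

  H_0: rank C_0 − rank ∂_1 = 4 − 3 = 1, and the invariant factors of ∂_1 are all 1, so H_0 ≅ Z.
  H_1: rank ker ∂_1 − rank ∂_2 = (6 − 3) − 3 = 0, and the invariant factors of ∂_2 are all 1, so H_1 ≅ 0.
  H_2: rank ker ∂_2 − rank ∂_3 = (4 − 3) − 0 = 1, and there is no ∂_3, so H_2 ≅ Z.

H_0 = Z,  H_1 = 0,  H_2 = Z.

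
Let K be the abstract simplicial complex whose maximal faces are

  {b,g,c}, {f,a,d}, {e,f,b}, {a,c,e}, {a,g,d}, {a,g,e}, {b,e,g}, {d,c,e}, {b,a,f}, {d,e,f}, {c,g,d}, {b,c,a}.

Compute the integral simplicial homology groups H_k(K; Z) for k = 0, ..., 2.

H_0 ≅ Z,  H_1 ≅ Z_2,  H_2 = 0.

Fix the vertex order a < b < c < d < e < f < g and write every simplex with vertices in increasing order. Then dim K = 2 and the simplices of K are:

  0-simplices (7): a, b, c, d, e, f, g
  1-simplices (18): ab, ac, ad, ae, af, ag, bc, be, bf, bg, cd, ce, cg, de, df, dg, ef, eg
  2-simplices (12): abc, abf, ace, adf, adg, aeg, bcg, bef, beg, cde, cdg, def

so the chain groups are C_0 ≅ Z^7, C_1 ≅ Z^18, C_2 ≅ Z^12.

Boundary ∂_1: C_1 → C_0 sends each edge [p,q] (with p < q) to q − p. For instance
  ∂dg = g − d.
The resulting 7×18 matrix has rank 6, and its Smith normal form has invariant factors (1,1,1,1,1,1).

∂_2: C_2 → C_1 maps a triangle to the signed sum of its edges. For instance
  ∂abc = bc − ac + ab,
  ∂cdg = dg − cg + cd.
The 18×12 boundary matrix has rank 12 and Smith normal form diag(1,1,1,1,1,1,1,1,1,1,1,2).

Reading off H_k = ker ∂_k / im ∂_{k+1}:

  H_0: rank C_0 − rank ∂_1 = 7 − 6 = 1, and the invariant factors of ∂_1 are all 1, so H_0 ≅ Z.
  H_1: rank ker ∂_1 − rank ∂_2 = (18 − 6) − 12 = 0, and ∂_2 has invariant factor 2 > 1, so H_1 ≅ Z_2.
  H_2: rank ker ∂_2 − rank ∂_3 = (12 − 12) − 0 = 0, and there is no ∂_3, so H_2 ≅ 0.

(K is a triangulation of the real projective plane RP^2.)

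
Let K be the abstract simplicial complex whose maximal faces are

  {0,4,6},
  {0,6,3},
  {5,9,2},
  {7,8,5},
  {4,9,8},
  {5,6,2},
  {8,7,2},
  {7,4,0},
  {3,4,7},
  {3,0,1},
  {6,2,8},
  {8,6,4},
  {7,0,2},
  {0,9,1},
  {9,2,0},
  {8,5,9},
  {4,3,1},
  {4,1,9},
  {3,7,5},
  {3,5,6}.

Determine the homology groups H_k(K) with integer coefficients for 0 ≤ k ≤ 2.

H_0 = Z,  H_1 = Z ⊕ Z/2Z,  H_2 = 0.

K has 10 vertices, 30 edges, 20 triangles.
rank ∂_0 = 0, rank ∂_1 = 9 ⇒ b_0 = 10 − 0 − 9 = 1; all invariant factors of ∂_1 are 1 so no torsion. So H_0 = Z.
rank ∂_1 = 9, rank ∂_2 = 20 ⇒ b_1 = 30 − 9 − 20 = 1; ∂_2 has invariant factor(s) [2] giving torsion. So H_1 = Z ⊕ Z/2Z.
rank ∂_2 = 20, rank ∂_3 = 0 ⇒ b_2 = 20 − 20 − 0 = 0. So H_2 = 0.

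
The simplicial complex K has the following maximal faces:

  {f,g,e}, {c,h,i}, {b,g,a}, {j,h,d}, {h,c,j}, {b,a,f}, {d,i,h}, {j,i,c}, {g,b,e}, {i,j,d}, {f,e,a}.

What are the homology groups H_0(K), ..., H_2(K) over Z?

We work with the vertex ordering a < b < c < d < e < f < g < h < i < j. The simplices of K, each written with vertices in increasing order, are:

  0-simplices (10): a, b, c, d, e, f, g, h, i, j
  1-simplices (19): ab, ae, af, ag, be, bf, bg, ch, ci, cj, dh, di, dj, ef, eg, fg, hi, hj, ij
  2-simplices (11): abf, abg, aef, beg, chi, chj, cij, dhi, dhj, dij, efg

Hence C_0 ≅ Z^10, C_1 ≅ Z^19, C_2 ≅ Z^11.

The boundary map ∂_1: C_1 → C_0 is given by ∂[p,q] = [q] − [p]. For instance
  ∂dj = j − d.
The 10×19 boundary matrix has rank 8 and Smith normal form diag(1,1,1,1,1,1,1,1).

Boundary ∂_2: C_2 → C_1 acts by ∂[p,q,r] = [q,r] − [p,r] + [p,q]. For instance
  ∂dhi = hi − di + dh,
  ∂chi = hi − ci + ch.
The resulting 19×11 matrix has rank 10, and its Smith normal form has invariant factors (1,1,1,1,1,1,1,1,1,1).

Now H_k = ker ∂_k / im ∂_{k+1}, so:

  H_0: rank C_0 − rank ∂_1 = 10 − 8 = 2, and the invariant factors of ∂_1 are all 1, so H_0 ≅ Z^2.
  H_1: rank ker ∂_1 − rank ∂_2 = (19 − 8) − 10 = 1, and the invariant factors of ∂_2 are all 1, so H_1 ≅ Z.
  H_2: rank ker ∂_2 − rank ∂_3 = (11 − 10) − 0 = 1, and there is no ∂_3, so H_2 ≅ Z.

As a check, the Euler characteristic is 10 − 19 + 11 = 2, which agrees with 2 − 1 + 1 = 2.
(K is a triangulation of the disjoint union of the 2-sphere S^2 and the Möbius band.)

H_0 ≅ Z^2,  H_1 ≅ Z,  H_2 ≅ Z.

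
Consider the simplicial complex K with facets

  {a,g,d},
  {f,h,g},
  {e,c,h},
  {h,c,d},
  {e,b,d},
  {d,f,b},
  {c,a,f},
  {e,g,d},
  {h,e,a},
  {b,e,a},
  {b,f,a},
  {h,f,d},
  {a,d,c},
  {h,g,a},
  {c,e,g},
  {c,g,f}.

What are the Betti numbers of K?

b_0 = 1, b_1 = 2, b_2 = 1.

Take the total order a < b < c < d < e < f < g < h on the vertex set. Then K (dimension 2) consists of the simplices:

  0-simplices (8): a, b, c, d, e, f, g, h
  1-simplices (24): ab, ac, ad, ae, af, ag, ah, bd, be, bf, cd, ce, cf, cg, ch, de, df, dg, dh, eg, eh, fg, fh, gh
  2-simplices (16): abe, abf, acd, acf, adg, aeh, agh, bde, bdf, cdh, ceg, ceh, cfg, deg, dfh, fgh

so the chain groups are C_0 ≅ Z^8, C_1 ≅ Z^24, C_2 ≅ Z^16.

Boundary ∂_1: C_1 → C_0 is given by ∂[p,q] = [q] − [p]. For instance
  ∂ce = e − c.
This gives a 8×24 integer matrix of rank 7; reducing to Smith normal form yields diagonal entries (1,1,1,1,1,1,1).

∂_2: C_2 → C_1 maps a triangle to the signed sum of its edges. For instance
  ∂abe = be − ae + ab,
  ∂ceg = eg − cg + ce.
As a 24×16 matrix over Z this has rank 15, with invariant factors (1,1,1,1,1,1,1,1,1,1,1,1,1,1,1).

Reading off H_k = ker ∂_k / im ∂_{k+1}:

  H_0: rank C_0 − rank ∂_1 = 8 − 7 = 1, and the invariant factors of ∂_1 are all 1, so H_0 = Z.
  H_1: rank ker ∂_1 − rank ∂_2 = (24 − 7) − 15 = 2, and the invariant factors of ∂_2 are all 1, so H_1 = Z^2.
  H_2: rank ker ∂_2 − rank ∂_3 = (16 − 15) − 0 = 1, and there is no ∂_3, so H_2 = Z.

As a check, the Euler characteristic is 8 − 24 + 16 = 0, which agrees with 1 − 2 + 1 = 0.

Hence the Betti numbers are b_0 = 1, b_1 = 2, b_2 = 1.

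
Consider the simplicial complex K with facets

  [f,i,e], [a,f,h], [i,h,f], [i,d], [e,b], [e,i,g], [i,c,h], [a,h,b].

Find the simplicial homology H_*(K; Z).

H_0 = Z,  H_1 = Z,  H_2 = 0.

Fix the vertex order a < b < c < d < e < f < g < h < i and write every simplex with vertices in increasing order. Then dim K = 2 and the simplices of K are:

  0-simplices (9): a, b, c, d, e, f, g, h, i
  1-simplices (15): ab, af, ah, be, bh, ch, ci, di, ef, eg, ei, fh, fi, gi, hi
  2-simplices (6): abh, afh, chi, efi, egi, fhi

Hence C_0 ≅ Z^9, C_1 ≅ Z^15, C_2 ≅ Z^6.

Boundary ∂_1: C_1 → C_0 maps an edge to its endpoints' difference, ∂[p,q] = q − p. For instance
  ∂ab = b − a.
This gives a 9×15 integer matrix of rank 8; reducing to Smith normal form yields diagonal entries (1,1,1,1,1,1,1,1).

Boundary ∂_2: C_2 → C_1 sends each 2-simplex [p,q,r] to [q,r] − [p,r] + [p,q]. For instance
  ∂abh = bh − ah + ab,
  ∂chi = hi − ci + ch.
The resulting 15×6 matrix has rank 6, and its Smith normal form has invariant factors (1,1,1,1,1,1).

Now H_k = ker ∂_k / im ∂_{k+1}, so:

  H_0: rank C_0 − rank ∂_1 = 9 − 8 = 1, and the invariant factors of ∂_1 are all 1, so H_0 = Z.
  H_1: rank ker ∂_1 − rank ∂_2 = (15 − 8) − 6 = 1, and the invariant factors of ∂_2 are all 1, so H_1 = Z.
  H_2: rank ker ∂_2 − rank ∂_3 = (6 − 6) − 0 = 0, and there is no ∂_3, so H_2 = 0.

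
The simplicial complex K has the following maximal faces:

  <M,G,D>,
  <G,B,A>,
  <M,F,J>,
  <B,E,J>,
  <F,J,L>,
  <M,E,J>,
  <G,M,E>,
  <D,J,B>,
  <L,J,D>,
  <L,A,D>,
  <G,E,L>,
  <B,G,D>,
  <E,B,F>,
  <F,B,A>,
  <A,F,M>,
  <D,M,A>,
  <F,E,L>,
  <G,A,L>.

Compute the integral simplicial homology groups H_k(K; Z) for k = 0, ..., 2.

H_0 = Z,  H_1 = Z × Z/2,  H_2 = 0.

Take the total order A < B < D < E < F < G < J < L < M on the vertex set. Then K (dimension 2) consists of the simplices:

  0-simplices (9): A, B, D, E, F, G, J, L, M
  1-simplices (27): AB, AD, AF, AG, AL, AM, BD, BE, BF, BG, BJ, DG, DJ, DL, DM, EF, EG, EJ, EL, EM, FJ, FL, FM, GL, GM, JL, JM
  2-simplices (18): ABF, ABG, ADL, ADM, AFM, AGL, BDG, BDJ, BEF, BEJ, DGM, DJL, EFL, EGL, EGM, EJM, FJL, FJM

so the chain groups are C_0 ≅ Z^9, C_1 ≅ Z^27, C_2 ≅ Z^18.

The boundary map ∂_1: C_1 → C_0 sends each edge [p,q] (with p < q) to q − p. For instance
  ∂EL = L − E.
The resulting 9×27 matrix has rank 8, and its Smith normal form has invariant factors (1,1,1,1,1,1,1,1).

∂_2: C_2 → C_1 maps a triangle to the signed sum of its edges. For instance
  ∂AGL = GL − AL + AG,
  ∂EGM = GM − EM + EG.
This gives a 27×18 integer matrix of rank 18; reducing to Smith normal form yields diagonal entries (1,1,1,1,1,1,1,1,1,1,1,1,1,1,1,1,1,2).

Now H_k = ker ∂_k / im ∂_{k+1}, so:

  H_0: rank C_0 − rank ∂_1 = 9 − 8 = 1, and the invariant factors of ∂_1 are all 1, so H_0 = Z.
  H_1: rank ker ∂_1 − rank ∂_2 = (27 − 8) − 18 = 1, and ∂_2 has invariant factor 2 > 1, so H_1 = Z × Z/2.
  H_2: rank ker ∂_2 − rank ∂_3 = (18 − 18) − 0 = 0, and there is no ∂_3, so H_2 = 0.

As a check, the Euler characteristic is 9 − 27 + 18 = 0, which agrees with 1 − 1 + 0 = 0.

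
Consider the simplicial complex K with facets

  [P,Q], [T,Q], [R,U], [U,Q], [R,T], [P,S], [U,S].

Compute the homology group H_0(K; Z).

H_0 ≅ Z.

Order the vertices as P < Q < R < S < T < U. Listing each simplex with vertices in this order, K has dimension 1 with simplices:

  0-simplices (6): P, Q, R, S, T, U
  1-simplices (7): PQ, PS, QT, QU, RT, RU, SU

giving chain groups C_0 ≅ Z^6, C_1 ≅ Z^7.

Boundary ∂_1: C_1 → C_0 sends each edge [p,q] (with p < q) to q − p. For instance
  ∂PS = S − P.
The resulting 6×7 matrix has rank 5, and its Smith normal form has invariant factors (1,1,1,1,1).

Computing H_k = (kernel of ∂_k) / (image of ∂_{k+1}):

  H_0: rank C_0 − rank ∂_1 = 6 − 5 = 1, and the invariant factors of ∂_1 are all 1, so H_0 = Z.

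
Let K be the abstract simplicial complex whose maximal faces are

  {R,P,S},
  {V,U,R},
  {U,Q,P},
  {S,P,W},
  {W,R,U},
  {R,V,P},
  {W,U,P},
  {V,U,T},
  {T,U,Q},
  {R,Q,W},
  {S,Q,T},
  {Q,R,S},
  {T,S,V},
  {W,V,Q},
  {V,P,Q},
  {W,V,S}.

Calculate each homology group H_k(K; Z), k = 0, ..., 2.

H_0 ≅ Z,  H_1 ≅ Z^2,  H_2 ≅ Z.

Order the vertices as P < Q < R < S < T < U < V < W. Listing each simplex with vertices in this order, K has dimension 2 with simplices:

  0-simplices (8): P, Q, R, S, T, U, V, W
  1-simplices (24): PQ, PR, PS, PU, PV, PW, QR, QS, QT, QU, QV, QW, RS, RU, RV, RW, ST, SV, SW, TU, TV, UV, UW, VW
  2-simplices (16): PQU, PQV, PRS, PRV, PSW, PUW, QRS, QRW, QST, QTU, QVW, RUV, RUW, STV, SVW, TUV

giving chain groups C_0 ≅ Z^8, C_1 ≅ Z^24, C_2 ≅ Z^16.

∂_1: C_1 → C_0 sends each edge [p,q] (with p < q) to q − p.
The 8×24 boundary matrix has rank 7 and Smith normal form diag(1,1,1,1,1,1,1).

∂_2: C_2 → C_1 acts by ∂[p,q,r] = [q,r] − [p,r] + [p,q]. For instance
  ∂QTU = TU − QU + QT,
  ∂STV = TV − SV + ST.
This gives a 24×16 integer matrix of rank 15; reducing to Smith normal form yields diagonal entries (1,1,1,1,1,1,1,1,1,1,1,1,1,1,1).

Now H_k = ker ∂_k / im ∂_{k+1}, so:

  H_0: rank C_0 − rank ∂_1 = 8 − 7 = 1, and the invariant factors of ∂_1 are all 1, so H_0 ≅ Z.
  H_1: rank ker ∂_1 − rank ∂_2 = (24 − 7) − 15 = 2, and the invariant factors of ∂_2 are all 1, so H_1 ≅ Z^2.
  H_2: rank ker ∂_2 − rank ∂_3 = (16 − 15) − 0 = 1, and there is no ∂_3, so H_2 ≅ Z.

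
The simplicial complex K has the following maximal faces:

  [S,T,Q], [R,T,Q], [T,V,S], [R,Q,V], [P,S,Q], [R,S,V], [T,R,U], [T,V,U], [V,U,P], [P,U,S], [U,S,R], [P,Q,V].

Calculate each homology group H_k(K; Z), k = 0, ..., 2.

H_0 ≅ Z,  H_1 ≅ Z_2,  H_2 = 0.

We work with the vertex ordering P < Q < R < S < T < U < V. The simplices of K, each written with vertices in increasing order, are:

  0-simplices (7): P, Q, R, S, T, U, V
  1-simplices (18): PQ, PS, PU, PV, QR, QS, QT, QV, RS, RT, RU, RV, ST, SU, SV, TU, TV, UV
  2-simplices (12): PQS, PQV, PSU, PUV, QRT, QRV, QST, RSU, RSV, RTU, STV, TUV

giving chain groups C_0 ≅ Z^7, C_1 ≅ Z^18, C_2 ≅ Z^12.

Boundary ∂_1: C_1 → C_0 sends each edge [p,q] (with p < q) to q − p. For instance
  ∂PV = V − P.
The resulting 7×18 matrix has rank 6, and its Smith normal form has invariant factors (1,1,1,1,1,1).

The boundary map ∂_2: C_2 → C_1 sends each 2-simplex [p,q,r] to [q,r] − [p,r] + [p,q]. For instance
  ∂STV = TV − SV + ST,
  ∂PSU = SU − PU + PS.
The 18×12 boundary matrix has rank 12 and Smith normal form diag(1,1,1,1,1,1,1,1,1,1,1,2).

Now H_k = ker ∂_k / im ∂_{k+1}, so:

  H_0: rank C_0 − rank ∂_1 = 7 − 6 = 1, and the invariant factors of ∂_1 are all 1, so H_0 ≅ Z.
  H_1: rank ker ∂_1 − rank ∂_2 = (18 − 6) − 12 = 0, and ∂_2 has invariant factor 2 > 1, so H_1 ≅ Z_2.
  H_2: rank ker ∂_2 − rank ∂_3 = (12 − 12) − 0 = 0, and there is no ∂_3, so H_2 ≅ 0.

As a check, the Euler characteristic is 7 − 18 + 12 = 1, which agrees with 1 − 0 + 0 = 1.
(K is a triangulation of the real projective plane RP^2.)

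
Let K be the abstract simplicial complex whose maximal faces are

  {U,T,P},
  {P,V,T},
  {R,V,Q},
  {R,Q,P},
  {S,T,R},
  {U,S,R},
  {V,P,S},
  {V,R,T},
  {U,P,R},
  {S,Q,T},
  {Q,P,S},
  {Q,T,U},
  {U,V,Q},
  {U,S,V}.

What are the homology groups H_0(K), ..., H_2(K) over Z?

Take the total order P < Q < R < S < T < U < V on the vertex set. Then K (dimension 2) consists of the simplices:

  0-simplices (7): P, Q, R, S, T, U, V
  1-simplices (21): PQ, PR, PS, PT, PU, PV, QR, QS, QT, QU, QV, RS, RT, RU, RV, ST, SU, SV, TU, TV, UV
  2-simplices (14): PQR, PQS, PRU, PSV, PTU, PTV, QRV, QST, QTU, QUV, RST, RSU, RTV, SUV

so the chain groups are C_0 ≅ Z^7, C_1 ≅ Z^21, C_2 ≅ Z^14.

The boundary map ∂_1: C_1 → C_0 maps an edge to its endpoints' difference, ∂[p,q] = q − p. For instance
  ∂PT = T − P.
This gives a 7×21 integer matrix of rank 6; reducing to Smith normal form yields diagonal entries (1,1,1,1,1,1).

Boundary ∂_2: C_2 → C_1 sends each 2-simplex [p,q,r] to [q,r] − [p,r] + [p,q]. For instance
  ∂PTU = TU − PU + PT,
  ∂SUV = UV − SV + SU.
As a 21×14 matrix over Z this has rank 13, with invariant factors (1,1,1,1,1,1,1,1,1,1,1,1,1).

Now H_k = ker ∂_k / im ∂_{k+1}, so:

  H_0: rank C_0 − rank ∂_1 = 7 − 6 = 1, and the invariant factors of ∂_1 are all 1, so H_0 ≅ Z.
  H_1: rank ker ∂_1 − rank ∂_2 = (21 − 6) − 13 = 2, and the invariant factors of ∂_2 are all 1, so H_1 ≅ Z^2.
  H_2: rank ker ∂_2 − rank ∂_3 = (14 − 13) − 0 = 1, and there is no ∂_3, so H_2 ≅ Z.

(K is a triangulation of the torus T^2.)

H_0 = Z,  H_1 = Z^2,  H_2 = Z.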